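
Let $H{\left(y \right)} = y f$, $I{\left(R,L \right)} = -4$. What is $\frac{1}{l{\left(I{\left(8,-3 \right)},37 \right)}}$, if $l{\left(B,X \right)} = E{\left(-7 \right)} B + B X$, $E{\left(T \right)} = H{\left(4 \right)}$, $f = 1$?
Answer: $- \frac{1}{164} \approx -0.0060976$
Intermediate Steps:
$H{\left(y \right)} = y$ ($H{\left(y \right)} = y 1 = y$)
$E{\left(T \right)} = 4$
$l{\left(B,X \right)} = 4 B + B X$
$\frac{1}{l{\left(I{\left(8,-3 \right)},37 \right)}} = \frac{1}{\left(-4\right) \left(4 + 37\right)} = \frac{1}{\left(-4\right) 41} = \frac{1}{-164} = - \frac{1}{164}$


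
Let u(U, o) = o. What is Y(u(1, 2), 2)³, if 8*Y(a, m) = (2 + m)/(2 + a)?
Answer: 1/512 ≈ 0.0019531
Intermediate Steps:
Y(a, m) = (2 + m)/(8*(2 + a)) (Y(a, m) = ((2 + m)/(2 + a))/8 = (2 + m)/(8*(2 + a)))
Y(u(1, 2), 2)³ = ((2 + 2)/(8*(2 + 2)))³ = ((⅛)*4/4)³ = ((⅛)*(¼)*4)³ = (⅛)³ = 1/512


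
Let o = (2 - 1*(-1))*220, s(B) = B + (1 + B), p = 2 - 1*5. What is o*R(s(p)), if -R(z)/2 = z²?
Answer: -33000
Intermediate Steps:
p = -3 (p = 2 - 5 = -3)
s(B) = 1 + 2*B
R(z) = -2*z²
o = 660 (o = (2 + 1)*220 = 3*220 = 660)
o*R(s(p)) = 660*(-2*(1 + 2*(-3))²) = 660*(-2*(1 - 6)²) = 660*(-2*(-5)²) = 660*(-2*25) = 660*(-50) = -33000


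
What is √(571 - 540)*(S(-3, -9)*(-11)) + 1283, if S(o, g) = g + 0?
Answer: 1283 + 99*√31 ≈ 1834.2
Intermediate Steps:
S(o, g) = g
√(571 - 540)*(S(-3, -9)*(-11)) + 1283 = √(571 - 540)*(-9*(-11)) + 1283 = √31*99 + 1283 = 99*√31 + 1283 = 1283 + 99*√31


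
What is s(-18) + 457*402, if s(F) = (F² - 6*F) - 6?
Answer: 184140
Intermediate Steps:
s(F) = -6 + F² - 6*F
s(-18) + 457*402 = (-6 + (-18)² - 6*(-18)) + 457*402 = (-6 + 324 + 108) + 183714 = 426 + 183714 = 184140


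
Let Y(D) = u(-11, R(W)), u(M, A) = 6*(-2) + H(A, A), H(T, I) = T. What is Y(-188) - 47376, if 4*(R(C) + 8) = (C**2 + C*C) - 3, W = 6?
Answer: -189515/4 ≈ -47379.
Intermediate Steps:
R(C) = -35/4 + C**2/2 (R(C) = -8 + ((C**2 + C*C) - 3)/4 = -8 + ((C**2 + C**2) - 3)/4 = -8 + (2*C**2 - 3)/4 = -8 + (-3 + 2*C**2)/4 = -8 + (-3/4 + C**2/2) = -35/4 + C**2/2)
u(M, A) = -12 + A (u(M, A) = 6*(-2) + A = -12 + A)
Y(D) = -11/4 (Y(D) = -12 + (-35/4 + (1/2)*6**2) = -12 + (-35/4 + (1/2)*36) = -12 + (-35/4 + 18) = -12 + 37/4 = -11/4)
Y(-188) - 47376 = -11/4 - 47376 = -189515/4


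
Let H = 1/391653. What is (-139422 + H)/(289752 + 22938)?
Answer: -10921008913/24493195314 ≈ -0.44588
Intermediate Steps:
H = 1/391653 ≈ 2.5533e-6
(-139422 + H)/(289752 + 22938) = (-139422 + 1/391653)/(289752 + 22938) = -54605044565/391653/312690 = -54605044565/391653*1/312690 = -10921008913/24493195314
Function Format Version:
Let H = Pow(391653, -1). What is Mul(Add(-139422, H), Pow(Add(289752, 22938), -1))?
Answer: Rational(-10921008913, 24493195314) ≈ -0.44588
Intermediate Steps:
H = Rational(1, 391653) ≈ 2.5533e-6
Mul(Add(-139422, H), Pow(Add(289752, 22938), -1)) = Mul(Add(-139422, Rational(1, 391653)), Pow(Add(289752, 22938), -1)) = Mul(Rational(-54605044565, 391653), Pow(312690, -1)) = Mul(Rational(-54605044565, 391653), Rational(1, 312690)) = Rational(-10921008913, 24493195314)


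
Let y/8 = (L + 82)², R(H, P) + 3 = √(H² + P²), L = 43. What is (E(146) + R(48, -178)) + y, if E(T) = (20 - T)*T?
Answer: 106601 + 2*√8497 ≈ 1.0679e+5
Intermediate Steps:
R(H, P) = -3 + √(H² + P²)
E(T) = T*(20 - T)
y = 125000 (y = 8*(43 + 82)² = 8*125² = 8*15625 = 125000)
(E(146) + R(48, -178)) + y = (146*(20 - 1*146) + (-3 + √(48² + (-178)²))) + 125000 = (146*(20 - 146) + (-3 + √(2304 + 31684))) + 125000 = (146*(-126) + (-3 + √33988)) + 125000 = (-18396 + (-3 + 2*√8497)) + 125000 = (-18399 + 2*√8497) + 125000 = 106601 + 2*√8497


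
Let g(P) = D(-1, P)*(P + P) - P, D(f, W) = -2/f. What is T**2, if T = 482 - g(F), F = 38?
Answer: 135424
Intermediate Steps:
g(P) = 3*P (g(P) = (-2/(-1))*(P + P) - P = (-2*(-1))*(2*P) - P = 2*(2*P) - P = 4*P - P = 3*P)
T = 368 (T = 482 - 3*38 = 482 - 1*114 = 482 - 114 = 368)
T**2 = 368**2 = 135424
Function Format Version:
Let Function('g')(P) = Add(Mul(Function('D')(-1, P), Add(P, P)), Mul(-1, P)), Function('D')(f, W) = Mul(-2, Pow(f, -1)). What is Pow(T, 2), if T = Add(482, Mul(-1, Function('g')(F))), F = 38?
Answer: 135424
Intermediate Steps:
Function('g')(P) = Mul(3, P) (Function('g')(P) = Add(Mul(Mul(-2, Pow(-1, -1)), Add(P, P)), Mul(-1, P)) = Add(Mul(Mul(-2, -1), Mul(2, P)), Mul(-1, P)) = Add(Mul(2, Mul(2, P)), Mul(-1, P)) = Add(Mul(4, P), Mul(-1, P)) = Mul(3, P))
T = 368 (T = Add(482, Mul(-1, Mul(3, 38))) = Add(482, Mul(-1, 114)) = Add(482, -114) = 368)
Pow(T, 2) = Pow(368, 2) = 135424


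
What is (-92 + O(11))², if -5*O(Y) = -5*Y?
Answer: 6561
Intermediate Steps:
O(Y) = Y (O(Y) = -(-1)*Y = Y)
(-92 + O(11))² = (-92 + 11)² = (-81)² = 6561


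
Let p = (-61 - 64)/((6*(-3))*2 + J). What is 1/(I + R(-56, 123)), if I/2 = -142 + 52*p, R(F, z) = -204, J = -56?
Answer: -23/7974 ≈ -0.0028844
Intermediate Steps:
p = 125/92 (p = (-61 - 64)/((6*(-3))*2 - 56) = -125/(-18*2 - 56) = -125/(-36 - 56) = -125/(-92) = -125*(-1/92) = 125/92 ≈ 1.3587)
I = -3282/23 (I = 2*(-142 + 52*(125/92)) = 2*(-142 + 1625/23) = 2*(-1641/23) = -3282/23 ≈ -142.70)
1/(I + R(-56, 123)) = 1/(-3282/23 - 204) = 1/(-7974/23) = -23/7974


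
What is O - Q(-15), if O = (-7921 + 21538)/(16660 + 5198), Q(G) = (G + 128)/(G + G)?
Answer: 239872/54645 ≈ 4.3896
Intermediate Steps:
Q(G) = (128 + G)/(2*G) (Q(G) = (128 + G)/((2*G)) = (128 + G)*(1/(2*G)) = (128 + G)/(2*G))
O = 4539/7286 (O = 13617/21858 = 13617*(1/21858) = 4539/7286 ≈ 0.62298)
O - Q(-15) = 4539/7286 - (128 - 15)/(2*(-15)) = 4539/7286 - (-1)*113/(2*15) = 4539/7286 - 1*(-113/30) = 4539/7286 + 113/30 = 239872/54645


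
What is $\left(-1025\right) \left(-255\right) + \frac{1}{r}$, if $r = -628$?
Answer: $\frac{164143499}{628} \approx 2.6138 \cdot 10^{5}$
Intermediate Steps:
$\left(-1025\right) \left(-255\right) + \frac{1}{r} = \left(-1025\right) \left(-255\right) + \frac{1}{-628} = 261375 - \frac{1}{628} = \frac{164143499}{628}$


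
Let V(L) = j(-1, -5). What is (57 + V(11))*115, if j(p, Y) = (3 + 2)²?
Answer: 9430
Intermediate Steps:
j(p, Y) = 25 (j(p, Y) = 5² = 25)
V(L) = 25
(57 + V(11))*115 = (57 + 25)*115 = 82*115 = 9430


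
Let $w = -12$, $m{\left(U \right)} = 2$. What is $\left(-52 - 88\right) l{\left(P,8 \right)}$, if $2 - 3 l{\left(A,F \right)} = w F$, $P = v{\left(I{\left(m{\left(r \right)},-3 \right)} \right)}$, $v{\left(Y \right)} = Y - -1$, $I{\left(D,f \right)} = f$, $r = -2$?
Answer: $- \frac{13720}{3} \approx -4573.3$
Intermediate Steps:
$v{\left(Y \right)} = 1 + Y$ ($v{\left(Y \right)} = Y + 1 = 1 + Y$)
$P = -2$ ($P = 1 - 3 = -2$)
$l{\left(A,F \right)} = \frac{2}{3} + 4 F$ ($l{\left(A,F \right)} = \frac{2}{3} - \frac{\left(-12\right) F}{3} = \frac{2}{3} + 4 F$)
$\left(-52 - 88\right) l{\left(P,8 \right)} = \left(-52 - 88\right) \left(\frac{2}{3} + 4 \cdot 8\right) = - 140 \left(\frac{2}{3} + 32\right) = \left(-140\right) \frac{98}{3} = - \frac{13720}{3}$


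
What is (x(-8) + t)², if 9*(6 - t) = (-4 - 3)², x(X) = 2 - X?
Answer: 9025/81 ≈ 111.42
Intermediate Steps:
t = 5/9 (t = 6 - (-4 - 3)²/9 = 6 - ⅑*(-7)² = 6 - ⅑*49 = 6 - 49/9 = 5/9 ≈ 0.55556)
(x(-8) + t)² = ((2 - 1*(-8)) + 5/9)² = ((2 + 8) + 5/9)² = (10 + 5/9)² = (95/9)² = 9025/81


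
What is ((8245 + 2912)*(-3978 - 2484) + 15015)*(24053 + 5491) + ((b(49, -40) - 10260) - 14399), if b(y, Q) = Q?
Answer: -2129576422035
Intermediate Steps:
((8245 + 2912)*(-3978 - 2484) + 15015)*(24053 + 5491) + ((b(49, -40) - 10260) - 14399) = ((8245 + 2912)*(-3978 - 2484) + 15015)*(24053 + 5491) + ((-40 - 10260) - 14399) = (11157*(-6462) + 15015)*29544 + (-10300 - 14399) = (-72096534 + 15015)*29544 - 24699 = -72081519*29544 - 24699 = -2129576397336 - 24699 = -2129576422035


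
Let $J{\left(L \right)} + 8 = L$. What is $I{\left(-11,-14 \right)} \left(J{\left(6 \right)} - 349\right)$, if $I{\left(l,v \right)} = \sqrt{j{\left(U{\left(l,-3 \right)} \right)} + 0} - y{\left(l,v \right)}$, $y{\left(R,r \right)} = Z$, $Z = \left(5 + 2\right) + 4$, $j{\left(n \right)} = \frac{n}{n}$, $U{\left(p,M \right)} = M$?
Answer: $3510$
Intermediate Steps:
$j{\left(n \right)} = 1$
$J{\left(L \right)} = -8 + L$
$Z = 11$ ($Z = 7 + 4 = 11$)
$y{\left(R,r \right)} = 11$
$I{\left(l,v \right)} = -10$ ($I{\left(l,v \right)} = \sqrt{1 + 0} - 11 = \sqrt{1} - 11 = 1 - 11 = -10$)
$I{\left(-11,-14 \right)} \left(J{\left(6 \right)} - 349\right) = - 10 \left(\left(-8 + 6\right) - 349\right) = - 10 \left(-2 - 349\right) = \left(-10\right) \left(-351\right) = 3510$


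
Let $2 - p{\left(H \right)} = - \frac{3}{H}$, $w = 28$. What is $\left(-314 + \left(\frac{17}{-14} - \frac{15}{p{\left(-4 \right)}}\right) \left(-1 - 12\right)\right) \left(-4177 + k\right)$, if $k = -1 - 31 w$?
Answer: $\frac{5023293}{7} \approx 7.1761 \cdot 10^{5}$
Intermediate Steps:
$p{\left(H \right)} = 2 + \frac{3}{H}$ ($p{\left(H \right)} = 2 - - \frac{3}{H} = 2 + \frac{3}{H}$)
$k = -869$ ($k = -1 - 868 = -869$)
$\left(-314 + \left(\frac{17}{-14} - \frac{15}{p{\left(-4 \right)}}\right) \left(-1 - 12\right)\right) \left(-4177 + k\right) = \left(-314 + \left(\frac{17}{-14} - \frac{15}{2 + \frac{3}{-4}}\right) \left(-1 - 12\right)\right) \left(-4177 - 869\right) = \left(-314 + \left(17 \left(- \frac{1}{14}\right) - \frac{15}{2 + 3 \left(- \frac{1}{4}\right)}\right) \left(-13\right)\right) \left(-5046\right) = \left(-314 + \left(- \frac{17}{14} - \frac{15}{2 - \frac{3}{4}}\right) \left(-13\right)\right) \left(-5046\right) = \left(-314 + \left(- \frac{17}{14} - \frac{15}{\frac{5}{4}}\right) \left(-13\right)\right) \left(-5046\right) = \left(-314 + \left(- \frac{17}{14} - 12\right) \left(-13\right)\right) \left(-5046\right) = \left(-314 - - \frac{2405}{14}\right) \left(-5046\right) = \left(-314 + \frac{2405}{14}\right) \left(-5046\right) = \left(- \frac{1991}{14}\right) \left(-5046\right) = \frac{5023293}{7}$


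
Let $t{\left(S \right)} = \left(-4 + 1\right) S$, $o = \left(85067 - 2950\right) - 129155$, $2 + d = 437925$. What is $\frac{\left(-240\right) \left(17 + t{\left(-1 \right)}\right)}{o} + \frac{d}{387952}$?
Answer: $\frac{11230595837}{9124243088} \approx 1.2309$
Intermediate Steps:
$d = 437923$ ($d = -2 + 437925 = 437923$)
$o = -47038$ ($o = 82117 - 129155 = -47038$)
$t{\left(S \right)} = - 3 S$
$\frac{\left(-240\right) \left(17 + t{\left(-1 \right)}\right)}{o} + \frac{d}{387952} = \frac{\left(-240\right) \left(17 - -3\right)}{-47038} + \frac{437923}{387952} = - 240 \left(17 + 3\right) \left(- \frac{1}{47038}\right) + 437923 \cdot \frac{1}{387952} = \left(-240\right) 20 \left(- \frac{1}{47038}\right) + \frac{437923}{387952} = \left(-4800\right) \left(- \frac{1}{47038}\right) + \frac{437923}{387952} = \frac{2400}{23519} + \frac{437923}{387952} = \frac{11230595837}{9124243088}$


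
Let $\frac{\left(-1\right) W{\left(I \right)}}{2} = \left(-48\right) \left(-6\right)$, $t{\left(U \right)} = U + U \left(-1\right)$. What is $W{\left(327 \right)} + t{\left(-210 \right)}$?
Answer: $-576$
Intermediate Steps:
$t{\left(U \right)} = 0$ ($t{\left(U \right)} = U - U = 0$)
$W{\left(I \right)} = -576$ ($W{\left(I \right)} = - 2 \left(\left(-48\right) \left(-6\right)\right) = \left(-2\right) 288 = -576$)
$W{\left(327 \right)} + t{\left(-210 \right)} = -576 + 0 = -576$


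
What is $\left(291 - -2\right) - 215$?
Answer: $78$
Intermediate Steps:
$\left(291 - -2\right) - 215 = \left(291 + 2\right) - 215 = 293 - 215 = 78$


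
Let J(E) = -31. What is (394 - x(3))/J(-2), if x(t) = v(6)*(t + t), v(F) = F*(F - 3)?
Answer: -286/31 ≈ -9.2258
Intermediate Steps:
v(F) = F*(-3 + F)
x(t) = 36*t (x(t) = (6*(-3 + 6))*(t + t) = (6*3)*(2*t) = 18*(2*t) = 36*t)
(394 - x(3))/J(-2) = (394 - 36*3)/(-31) = (394 - 1*108)*(-1/31) = (394 - 108)*(-1/31) = 286*(-1/31) = -286/31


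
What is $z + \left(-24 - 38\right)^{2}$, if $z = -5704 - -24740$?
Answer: $22880$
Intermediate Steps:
$z = 19036$ ($z = -5704 + 24740 = 19036$)
$z + \left(-24 - 38\right)^{2} = 19036 + \left(-24 - 38\right)^{2} = 19036 + \left(-62\right)^{2} = 19036 + 3844 = 22880$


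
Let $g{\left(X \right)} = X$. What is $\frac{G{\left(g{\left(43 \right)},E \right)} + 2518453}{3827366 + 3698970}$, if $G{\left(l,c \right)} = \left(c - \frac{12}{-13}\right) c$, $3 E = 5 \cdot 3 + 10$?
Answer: $\frac{147334013}{440290656} \approx 0.33463$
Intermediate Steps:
$E = \frac{25}{3}$ ($E = \frac{5 \cdot 3 + 10}{3} = \frac{15 + 10}{3} = \frac{1}{3} \cdot 25 = \frac{25}{3} \approx 8.3333$)
$G{\left(l,c \right)} = c \left(\frac{12}{13} + c\right)$ ($G{\left(l,c \right)} = \left(c - - \frac{12}{13}\right) c = \left(c + \frac{12}{13}\right) c = \left(\frac{12}{13} + c\right) c = c \left(\frac{12}{13} + c\right)$)
$\frac{G{\left(g{\left(43 \right)},E \right)} + 2518453}{3827366 + 3698970} = \frac{\frac{1}{13} \cdot \frac{25}{3} \left(12 + 13 \cdot \frac{25}{3}\right) + 2518453}{3827366 + 3698970} = \frac{\frac{1}{13} \cdot \frac{25}{3} \left(12 + \frac{325}{3}\right) + 2518453}{7526336} = \left(\frac{1}{13} \cdot \frac{25}{3} \cdot \frac{361}{3} + 2518453\right) \frac{1}{7526336} = \left(\frac{9025}{117} + 2518453\right) \frac{1}{7526336} = \frac{294668026}{117} \cdot \frac{1}{7526336} = \frac{147334013}{440290656}$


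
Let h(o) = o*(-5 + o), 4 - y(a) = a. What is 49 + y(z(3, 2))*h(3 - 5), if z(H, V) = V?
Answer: 77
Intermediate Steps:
y(a) = 4 - a
49 + y(z(3, 2))*h(3 - 5) = 49 + (4 - 1*2)*((3 - 5)*(-5 + (3 - 5))) = 49 + (4 - 2)*(-2*(-5 - 2)) = 49 + 2*(-2*(-7)) = 49 + 2*14 = 49 + 28 = 77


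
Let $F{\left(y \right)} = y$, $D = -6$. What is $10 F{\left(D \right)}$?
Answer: $-60$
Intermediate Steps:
$10 F{\left(D \right)} = 10 \left(-6\right) = -60$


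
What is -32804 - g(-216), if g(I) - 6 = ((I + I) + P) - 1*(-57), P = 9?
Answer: -32444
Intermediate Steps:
g(I) = 72 + 2*I (g(I) = 6 + (((I + I) + 9) - 1*(-57)) = 6 + ((2*I + 9) + 57) = 6 + ((9 + 2*I) + 57) = 6 + (66 + 2*I) = 72 + 2*I)
-32804 - g(-216) = -32804 - (72 + 2*(-216)) = -32804 - (72 - 432) = -32804 - 1*(-360) = -32804 + 360 = -32444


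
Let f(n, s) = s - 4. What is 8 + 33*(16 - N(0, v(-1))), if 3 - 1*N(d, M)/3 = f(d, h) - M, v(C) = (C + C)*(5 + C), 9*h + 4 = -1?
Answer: 580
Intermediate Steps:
h = -5/9 (h = -4/9 + (⅑)*(-1) = -4/9 - ⅑ = -5/9 ≈ -0.55556)
f(n, s) = -4 + s
v(C) = 2*C*(5 + C) (v(C) = (2*C)*(5 + C) = 2*C*(5 + C))
N(d, M) = 68/3 + 3*M (N(d, M) = 9 - 3*((-4 - 5/9) - M) = 9 - 3*(-41/9 - M) = 9 + (41/3 + 3*M) = 68/3 + 3*M)
8 + 33*(16 - N(0, v(-1))) = 8 + 33*(16 - (68/3 + 3*(2*(-1)*(5 - 1)))) = 8 + 33*(16 - (68/3 + 3*(2*(-1)*4))) = 8 + 33*(16 - (68/3 + 3*(-8))) = 8 + 33*(16 - (68/3 - 24)) = 8 + 33*(16 - 1*(-4/3)) = 8 + 33*(16 + 4/3) = 8 + 33*(52/3) = 8 + 572 = 580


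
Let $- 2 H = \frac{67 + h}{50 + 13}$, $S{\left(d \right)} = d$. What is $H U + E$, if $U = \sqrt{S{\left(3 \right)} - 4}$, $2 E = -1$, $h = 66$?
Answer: $- \frac{1}{2} - \frac{19 i}{18} \approx -0.5 - 1.0556 i$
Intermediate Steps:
$E = - \frac{1}{2}$ ($E = \frac{1}{2} \left(-1\right) = - \frac{1}{2} \approx -0.5$)
$U = i$ ($U = \sqrt{3 - 4} = \sqrt{-1} = i \approx 1.0 i$)
$H = - \frac{19}{18}$ ($H = - \frac{\left(67 + 66\right) \frac{1}{50 + 13}}{2} = - \frac{133 \cdot \frac{1}{63}}{2} = \left(- \frac{1}{2}\right) \frac{19}{9} = - \frac{19}{18} \approx -1.0556$)
$H U + E = - \frac{19 i}{18} - \frac{1}{2} = - \frac{1}{2} - \frac{19 i}{18}$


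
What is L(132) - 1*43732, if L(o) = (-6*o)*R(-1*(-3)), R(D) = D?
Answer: -46108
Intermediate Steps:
L(o) = -18*o (L(o) = (-6*o)*(-1*(-3)) = -6*o*3 = -18*o)
L(132) - 1*43732 = -18*132 - 1*43732 = -2376 - 43732 = -46108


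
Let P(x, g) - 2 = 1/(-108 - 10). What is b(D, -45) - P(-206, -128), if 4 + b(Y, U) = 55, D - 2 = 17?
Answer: 5783/118 ≈ 49.008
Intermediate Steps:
D = 19 (D = 2 + 17 = 19)
P(x, g) = 235/118 (P(x, g) = 2 + 1/(-108 - 10) = 2 + 1/(-118) = 2 - 1/118 = 235/118)
b(Y, U) = 51 (b(Y, U) = -4 + 55 = 51)
b(D, -45) - P(-206, -128) = 51 - 1*235/118 = 51 - 235/118 = 5783/118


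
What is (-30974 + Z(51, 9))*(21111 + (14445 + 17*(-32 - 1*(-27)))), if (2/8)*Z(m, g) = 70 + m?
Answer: -1081510790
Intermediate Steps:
Z(m, g) = 280 + 4*m (Z(m, g) = 4*(70 + m) = 280 + 4*m)
(-30974 + Z(51, 9))*(21111 + (14445 + 17*(-32 - 1*(-27)))) = (-30974 + (280 + 4*51))*(21111 + (14445 + 17*(-32 - 1*(-27)))) = (-30974 + (280 + 204))*(21111 + (14445 + 17*(-32 + 27))) = (-30974 + 484)*(21111 + (14445 + 17*(-5))) = -30490*(21111 + (14445 - 85)) = -30490*(21111 + 14360) = -30490*35471 = -1081510790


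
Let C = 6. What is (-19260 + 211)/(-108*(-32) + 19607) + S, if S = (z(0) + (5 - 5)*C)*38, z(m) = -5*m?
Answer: -19049/23063 ≈ -0.82596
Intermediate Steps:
S = 0 (S = (-5*0 + (5 - 5)*6)*38 = (0 + 0*6)*38 = (0 + 0)*38 = 0*38 = 0)
(-19260 + 211)/(-108*(-32) + 19607) + S = (-19260 + 211)/(-108*(-32) + 19607) + 0 = -19049/(3456 + 19607) + 0 = -19049/23063 + 0 = -19049/23063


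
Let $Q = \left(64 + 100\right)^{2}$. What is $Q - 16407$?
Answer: $10489$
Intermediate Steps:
$Q = 26896$ ($Q = 164^{2} = 26896$)
$Q - 16407 = 26896 - 16407 = 10489$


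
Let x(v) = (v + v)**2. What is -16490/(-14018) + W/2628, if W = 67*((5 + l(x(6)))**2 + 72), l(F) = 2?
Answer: 78489823/18419652 ≈ 4.2612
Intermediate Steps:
x(v) = 4*v**2 (x(v) = (2*v)**2 = 4*v**2)
W = 8107 (W = 67*((5 + 2)**2 + 72) = 67*(7**2 + 72) = 67*(49 + 72) = 67*121 = 8107)
-16490/(-14018) + W/2628 = -16490/(-14018) + 8107/2628 = -16490*(-1/14018) + 8107*(1/2628) = 8245/7009 + 8107/2628 = 78489823/18419652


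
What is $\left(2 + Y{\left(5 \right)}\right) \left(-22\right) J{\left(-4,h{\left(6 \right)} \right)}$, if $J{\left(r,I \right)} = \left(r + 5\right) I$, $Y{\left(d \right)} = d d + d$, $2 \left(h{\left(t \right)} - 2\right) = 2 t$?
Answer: $-5632$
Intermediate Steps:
$h{\left(t \right)} = 2 + t$ ($h{\left(t \right)} = 2 + \frac{2 t}{2} = 2 + t$)
$Y{\left(d \right)} = d + d^{2}$ ($Y{\left(d \right)} = d^{2} + d = d + d^{2}$)
$J{\left(r,I \right)} = I \left(5 + r\right)$ ($J{\left(r,I \right)} = \left(5 + r\right) I = I \left(5 + r\right)$)
$\left(2 + Y{\left(5 \right)}\right) \left(-22\right) J{\left(-4,h{\left(6 \right)} \right)} = \left(2 + 5 \left(1 + 5\right)\right) \left(-22\right) \left(2 + 6\right) \left(5 - 4\right) = \left(2 + 5 \cdot 6\right) \left(-22\right) 8 \cdot 1 = \left(2 + 30\right) \left(-22\right) 8 = 32 \left(-22\right) 8 = \left(-704\right) 8 = -5632$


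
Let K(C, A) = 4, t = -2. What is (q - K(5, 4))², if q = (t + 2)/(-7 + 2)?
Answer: 16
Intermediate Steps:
q = 0 (q = (-2 + 2)/(-7 + 2) = 0/(-5) = 0*(-⅕) = 0)
(q - K(5, 4))² = (0 - 1*4)² = (0 - 4)² = (-4)² = 16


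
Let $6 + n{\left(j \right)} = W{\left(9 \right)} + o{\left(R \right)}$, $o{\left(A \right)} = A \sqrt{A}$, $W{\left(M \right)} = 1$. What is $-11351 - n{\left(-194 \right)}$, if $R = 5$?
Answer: $-11346 - 5 \sqrt{5} \approx -11357.0$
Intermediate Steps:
$o{\left(A \right)} = A^{\frac{3}{2}}$
$n{\left(j \right)} = -5 + 5 \sqrt{5}$ ($n{\left(j \right)} = -6 + \left(1 + 5^{\frac{3}{2}}\right) = -6 + \left(1 + 5 \sqrt{5}\right) = -5 + 5 \sqrt{5}$)
$-11351 - n{\left(-194 \right)} = -11351 - \left(-5 + 5 \sqrt{5}\right) = -11351 + \left(5 - 5 \sqrt{5}\right) = -11346 - 5 \sqrt{5}$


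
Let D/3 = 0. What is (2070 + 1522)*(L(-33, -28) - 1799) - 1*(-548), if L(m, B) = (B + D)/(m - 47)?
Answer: -32301014/5 ≈ -6.4602e+6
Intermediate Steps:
D = 0 (D = 3*0 = 0)
L(m, B) = B/(-47 + m) (L(m, B) = (B + 0)/(m - 47) = B/(-47 + m))
(2070 + 1522)*(L(-33, -28) - 1799) - 1*(-548) = (2070 + 1522)*(-28/(-47 - 33) - 1799) - 1*(-548) = 3592*(-28/(-80) - 1799) + 548 = 3592*(-28*(-1/80) - 1799) + 548 = 3592*(7/20 - 1799) + 548 = 3592*(-35973/20) + 548 = -32303754/5 + 548 = -32301014/5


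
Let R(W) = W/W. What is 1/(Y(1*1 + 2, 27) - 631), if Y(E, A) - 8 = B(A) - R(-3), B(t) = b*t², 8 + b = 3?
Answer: -1/4269 ≈ -0.00023425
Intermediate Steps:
b = -5 (b = -8 + 3 = -5)
R(W) = 1
B(t) = -5*t²
Y(E, A) = 7 - 5*A² (Y(E, A) = 8 + (-5*A² - 1*1) = 8 + (-5*A² - 1) = 8 + (-1 - 5*A²) = 7 - 5*A²)
1/(Y(1*1 + 2, 27) - 631) = 1/((7 - 5*27²) - 631) = 1/((7 - 5*729) - 631) = 1/((7 - 3645) - 631) = 1/(-3638 - 631) = 1/(-4269) = -1/4269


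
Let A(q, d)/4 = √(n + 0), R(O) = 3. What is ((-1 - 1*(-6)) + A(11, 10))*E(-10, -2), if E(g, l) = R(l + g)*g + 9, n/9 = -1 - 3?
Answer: -105 - 504*I ≈ -105.0 - 504.0*I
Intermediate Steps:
n = -36 (n = 9*(-1 - 3) = 9*(-4) = -36)
E(g, l) = 9 + 3*g (E(g, l) = 3*g + 9 = 9 + 3*g)
A(q, d) = 24*I (A(q, d) = 4*√(-36 + 0) = 4*√(-36) = 4*(6*I) = 24*I)
((-1 - 1*(-6)) + A(11, 10))*E(-10, -2) = ((-1 - 1*(-6)) + 24*I)*(9 + 3*(-10)) = ((-1 + 6) + 24*I)*(9 - 30) = (5 + 24*I)*(-21) = -105 - 504*I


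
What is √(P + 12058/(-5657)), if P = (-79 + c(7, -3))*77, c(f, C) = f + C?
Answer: I*√184877735081/5657 ≈ 76.007*I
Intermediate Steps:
c(f, C) = C + f
P = -5775 (P = (-79 + (-3 + 7))*77 = (-79 + 4)*77 = -75*77 = -5775)
√(P + 12058/(-5657)) = √(-5775 + 12058/(-5657)) = √(-5775 + 12058*(-1/5657)) = √(-5775 - 12058/5657) = √(-32681233/5657) = I*√184877735081/5657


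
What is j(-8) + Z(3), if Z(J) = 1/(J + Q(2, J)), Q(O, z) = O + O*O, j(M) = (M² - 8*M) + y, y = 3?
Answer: 1180/9 ≈ 131.11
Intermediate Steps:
j(M) = 3 + M² - 8*M (j(M) = (M² - 8*M) + 3 = 3 + M² - 8*M)
Q(O, z) = O + O²
Z(J) = 1/(6 + J) (Z(J) = 1/(J + 2*(1 + 2)) = 1/(J + 2*3) = 1/(J + 6) = 1/(6 + J))
j(-8) + Z(3) = (3 + (-8)² - 8*(-8)) + 1/(6 + 3) = (3 + 64 + 64) + 1/9 = 131 + ⅑ = 1180/9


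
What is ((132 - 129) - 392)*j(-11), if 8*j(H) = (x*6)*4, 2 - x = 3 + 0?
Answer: 1167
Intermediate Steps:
x = -1 (x = 2 - (3 + 0) = 2 - 1*3 = 2 - 3 = -1)
j(H) = -3 (j(H) = (-1*6*4)/8 = (-6*4)/8 = (⅛)*(-24) = -3)
((132 - 129) - 392)*j(-11) = ((132 - 129) - 392)*(-3) = (3 - 392)*(-3) = -389*(-3) = 1167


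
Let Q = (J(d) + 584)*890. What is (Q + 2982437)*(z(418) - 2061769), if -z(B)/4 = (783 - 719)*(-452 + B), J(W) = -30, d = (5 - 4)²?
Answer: -7135421248305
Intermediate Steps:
d = 1 (d = 1² = 1)
z(B) = 115712 - 256*B (z(B) = -4*(783 - 719)*(-452 + B) = -256*(-452 + B) = -4*(-28928 + 64*B) = 115712 - 256*B)
Q = 493060 (Q = (-30 + 584)*890 = 554*890 = 493060)
(Q + 2982437)*(z(418) - 2061769) = (493060 + 2982437)*((115712 - 256*418) - 2061769) = 3475497*((115712 - 107008) - 2061769) = 3475497*(8704 - 2061769) = 3475497*(-2053065) = -7135421248305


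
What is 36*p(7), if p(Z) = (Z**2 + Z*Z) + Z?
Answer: 3780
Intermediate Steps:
p(Z) = Z + 2*Z**2 (p(Z) = (Z**2 + Z**2) + Z = 2*Z**2 + Z = Z + 2*Z**2)
36*p(7) = 36*(7*(1 + 2*7)) = 36*(7*(1 + 14)) = 36*(7*15) = 36*105 = 3780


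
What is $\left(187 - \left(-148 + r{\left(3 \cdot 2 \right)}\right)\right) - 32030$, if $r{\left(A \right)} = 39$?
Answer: $-31734$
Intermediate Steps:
$\left(187 - \left(-148 + r{\left(3 \cdot 2 \right)}\right)\right) - 32030 = \left(187 + \left(148 - 39\right)\right) - 32030 = \left(187 + 109\right) - 32030 = 296 - 32030 = -31734$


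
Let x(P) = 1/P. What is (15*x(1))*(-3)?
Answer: -45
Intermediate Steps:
(15*x(1))*(-3) = (15/1)*(-3) = (15*1)*(-3) = 15*(-3) = -45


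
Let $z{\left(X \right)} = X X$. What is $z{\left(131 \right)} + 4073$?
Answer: $21234$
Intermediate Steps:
$z{\left(X \right)} = X^{2}$
$z{\left(131 \right)} + 4073 = 131^{2} + 4073 = 17161 + 4073 = 21234$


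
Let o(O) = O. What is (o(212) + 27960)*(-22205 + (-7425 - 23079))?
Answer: -1484917948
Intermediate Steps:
(o(212) + 27960)*(-22205 + (-7425 - 23079)) = (212 + 27960)*(-22205 + (-7425 - 23079)) = 28172*(-22205 - 30504) = 28172*(-52709) = -1484917948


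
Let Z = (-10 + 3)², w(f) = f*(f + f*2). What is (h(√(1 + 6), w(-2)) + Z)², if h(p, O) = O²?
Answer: 37249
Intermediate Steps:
w(f) = 3*f² (w(f) = f*(f + 2*f) = f*(3*f) = 3*f²)
Z = 49 (Z = (-7)² = 49)
(h(√(1 + 6), w(-2)) + Z)² = ((3*(-2)²)² + 49)² = ((3*4)² + 49)² = (12² + 49)² = (144 + 49)² = 193² = 37249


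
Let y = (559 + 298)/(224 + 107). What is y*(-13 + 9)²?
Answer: 13712/331 ≈ 41.426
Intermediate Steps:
y = 857/331 ≈ 2.5891
y*(-13 + 9)² = 857*(-13 + 9)²/331 = (857/331)*(-4)² = (857/331)*16 = 13712/331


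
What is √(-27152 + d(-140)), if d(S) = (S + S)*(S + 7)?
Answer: 2*√2522 ≈ 100.44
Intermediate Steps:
d(S) = 2*S*(7 + S) (d(S) = (2*S)*(7 + S) = 2*S*(7 + S))
√(-27152 + d(-140)) = √(-27152 + 2*(-140)*(7 - 140)) = √(-27152 + 2*(-140)*(-133)) = √(-27152 + 37240) = √10088 = 2*√2522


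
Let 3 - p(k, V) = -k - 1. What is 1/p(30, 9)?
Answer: 1/34 ≈ 0.029412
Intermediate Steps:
p(k, V) = 4 + k (p(k, V) = 3 - (-k - 1) = 3 - (-1 - k) = 3 + (1 + k) = 4 + k)
1/p(30, 9) = 1/(4 + 30) = 1/34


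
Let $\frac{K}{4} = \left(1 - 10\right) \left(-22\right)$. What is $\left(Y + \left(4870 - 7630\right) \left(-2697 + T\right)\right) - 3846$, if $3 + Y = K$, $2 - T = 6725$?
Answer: $25996143$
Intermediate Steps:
$T = -6723$ ($T = 2 - 6725 = -6723$)
$K = 792$ ($K = 4 \left(1 - 10\right) \left(-22\right) = 4 \left(\left(-9\right) \left(-22\right)\right) = 4 \cdot 198 = 792$)
$Y = 789$ ($Y = -3 + 792 = 789$)
$\left(Y + \left(4870 - 7630\right) \left(-2697 + T\right)\right) - 3846 = \left(789 + \left(4870 - 7630\right) \left(-2697 - 6723\right)\right) - 3846 = \left(789 - -25999200\right) - 3846 = \left(789 + 25999200\right) - 3846 = 25999989 - 3846 = 25996143$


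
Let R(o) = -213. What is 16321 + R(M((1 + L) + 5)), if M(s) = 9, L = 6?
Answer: 16108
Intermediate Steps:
16321 + R(M((1 + L) + 5)) = 16321 - 213 = 16108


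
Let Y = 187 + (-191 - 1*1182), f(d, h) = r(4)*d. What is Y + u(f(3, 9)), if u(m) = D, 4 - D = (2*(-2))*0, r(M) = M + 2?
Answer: -1182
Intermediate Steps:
r(M) = 2 + M
f(d, h) = 6*d (f(d, h) = (2 + 4)*d = 6*d)
Y = -1186 (Y = 187 + (-191 - 1182) = 187 - 1373 = -1186)
D = 4 (D = 4 - 2*(-2)*0 = 4 - (-4)*0 = 4 - 1*0 = 4 + 0 = 4)
u(m) = 4
Y + u(f(3, 9)) = -1186 + 4 = -1182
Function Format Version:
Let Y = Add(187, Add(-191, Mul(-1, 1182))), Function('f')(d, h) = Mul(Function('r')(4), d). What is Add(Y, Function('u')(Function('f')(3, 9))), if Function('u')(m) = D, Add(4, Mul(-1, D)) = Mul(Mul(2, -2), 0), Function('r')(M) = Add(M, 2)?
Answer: -1182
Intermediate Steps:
Function('r')(M) = Add(2, M)
Function('f')(d, h) = Mul(6, d) (Function('f')(d, h) = Mul(Add(2, 4), d) = Mul(6, d))
Y = -1186 (Y = Add(187, Add(-191, -1182)) = Add(187, -1373) = -1186)
D = 4 (D = Add(4, Mul(-1, Mul(Mul(2, -2), 0))) = Add(4, Mul(-1, Mul(-4, 0))) = Add(4, Mul(-1, 0)) = Add(4, 0) = 4)
Function('u')(m) = 4
Add(Y, Function('u')(Function('f')(3, 9))) = Add(-1186, 4) = -1182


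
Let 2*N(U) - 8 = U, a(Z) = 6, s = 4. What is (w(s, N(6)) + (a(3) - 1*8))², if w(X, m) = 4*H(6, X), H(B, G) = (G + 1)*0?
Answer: 4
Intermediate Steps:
H(B, G) = 0 (H(B, G) = (1 + G)*0 = 0)
N(U) = 4 + U/2
w(X, m) = 0 (w(X, m) = 4*0 = 0)
(w(s, N(6)) + (a(3) - 1*8))² = (0 + (6 - 1*8))² = (0 + (6 - 8))² = (0 - 2)² = (-2)² = 4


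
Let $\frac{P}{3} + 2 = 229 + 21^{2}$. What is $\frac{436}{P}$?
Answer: $\frac{109}{501} \approx 0.21756$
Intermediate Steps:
$P = 2004$ ($P = -6 + 3 \left(229 + 21^{2}\right) = -6 + 3 \left(229 + 441\right) = -6 + 3 \cdot 670 = -6 + 2010 = 2004$)
$\frac{436}{P} = \frac{436}{2004} = 436 \cdot \frac{1}{2004} = \frac{109}{501}$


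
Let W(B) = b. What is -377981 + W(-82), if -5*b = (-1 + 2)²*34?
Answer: -1889939/5 ≈ -3.7799e+5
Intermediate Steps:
b = -34/5 (b = -(-1 + 2)²*34/5 = -1²*34/5 = -34/5 ≈ -6.8000)
W(B) = -34/5
-377981 + W(-82) = -377981 - 34/5 = -1889939/5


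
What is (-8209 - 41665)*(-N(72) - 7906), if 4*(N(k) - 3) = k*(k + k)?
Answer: 523726874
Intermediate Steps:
N(k) = 3 + k**2/2 (N(k) = 3 + (k*(k + k))/4 = 3 + (k*(2*k))/4 = 3 + (2*k**2)/4 = 3 + k**2/2)
(-8209 - 41665)*(-N(72) - 7906) = (-8209 - 41665)*(-(3 + (1/2)*72**2) - 7906) = -49874*(-(3 + (1/2)*5184) - 7906) = -49874*(-(3 + 2592) - 7906) = -49874*(-1*2595 - 7906) = -49874*(-2595 - 7906) = -49874*(-10501) = 523726874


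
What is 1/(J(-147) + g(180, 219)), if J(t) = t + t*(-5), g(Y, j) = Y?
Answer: 1/768 ≈ 0.0013021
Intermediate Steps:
J(t) = -4*t (J(t) = t - 5*t = -4*t)
1/(J(-147) + g(180, 219)) = 1/(-4*(-147) + 180) = 1/(588 + 180) = 1/768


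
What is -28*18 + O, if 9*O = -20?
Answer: -4556/9 ≈ -506.22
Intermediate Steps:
O = -20/9 (O = (⅑)*(-20) = -20/9 ≈ -2.2222)
-28*18 + O = -28*18 - 20/9 = -504 - 20/9 = -4556/9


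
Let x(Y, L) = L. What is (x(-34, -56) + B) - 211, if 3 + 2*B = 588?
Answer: 51/2 ≈ 25.500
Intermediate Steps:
B = 585/2 (B = -3/2 + (½)*588 = -3/2 + 294 = 585/2 ≈ 292.50)
(x(-34, -56) + B) - 211 = (-56 + 585/2) - 211 = 473/2 - 211 = 51/2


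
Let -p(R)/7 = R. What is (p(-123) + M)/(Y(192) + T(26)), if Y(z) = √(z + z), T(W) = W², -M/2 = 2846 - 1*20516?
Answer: 6117969/114148 - 36201*√6/57074 ≈ 52.043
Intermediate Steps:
p(R) = -7*R
M = 35340 (M = -2*(2846 - 1*20516) = -2*(2846 - 20516) = -2*(-17670) = 35340)
Y(z) = √2*√z (Y(z) = √(2*z) = √2*√z)
(p(-123) + M)/(Y(192) + T(26)) = (-7*(-123) + 35340)/(√2*√192 + 26²) = (861 + 35340)/(√2*(8*√3) + 676) = 36201/(8*√6 + 676) = 36201/(676 + 8*√6)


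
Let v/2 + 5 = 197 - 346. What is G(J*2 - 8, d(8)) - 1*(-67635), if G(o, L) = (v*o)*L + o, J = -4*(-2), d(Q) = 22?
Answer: 13435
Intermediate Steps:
v = -308 (v = -10 + 2*(197 - 346) = -10 + 2*(-149) = -10 - 298 = -308)
J = 8
G(o, L) = o - 308*L*o (G(o, L) = (-308*o)*L + o = -308*L*o + o = o - 308*L*o)
G(J*2 - 8, d(8)) - 1*(-67635) = (8*2 - 8)*(1 - 308*22) - 1*(-67635) = (16 - 8)*(1 - 6776) + 67635 = 8*(-6775) + 67635 = -54200 + 67635 = 13435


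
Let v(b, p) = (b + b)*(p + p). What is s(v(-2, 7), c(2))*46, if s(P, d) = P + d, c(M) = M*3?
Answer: -2300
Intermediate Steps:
v(b, p) = 4*b*p (v(b, p) = (2*b)*(2*p) = 4*b*p)
c(M) = 3*M
s(v(-2, 7), c(2))*46 = (4*(-2)*7 + 3*2)*46 = (-56 + 6)*46 = -50*46 = -2300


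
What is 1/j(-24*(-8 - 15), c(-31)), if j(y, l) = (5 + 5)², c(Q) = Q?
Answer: 1/100 ≈ 0.010000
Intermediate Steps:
j(y, l) = 100 (j(y, l) = 10² = 100)
1/j(-24*(-8 - 15), c(-31)) = 1/100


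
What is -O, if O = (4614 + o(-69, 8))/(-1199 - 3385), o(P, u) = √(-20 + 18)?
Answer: 769/764 + I*√2/4584 ≈ 1.0065 + 0.00030851*I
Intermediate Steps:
o(P, u) = I*√2 (o(P, u) = √(-2) = I*√2)
O = -769/764 - I*√2/4584 (O = (4614 + I*√2)/(-1199 - 3385) = (4614 + I*√2)/(-4584) = (4614 + I*√2)*(-1/4584) = -769/764 - I*√2/4584 ≈ -1.0065 - 0.00030851*I)
-O = -(-769/764 - I*√2/4584) = 769/764 + I*√2/4584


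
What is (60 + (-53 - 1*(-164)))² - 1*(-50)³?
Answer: 154241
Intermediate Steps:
(60 + (-53 - 1*(-164)))² - 1*(-50)³ = (60 + (-53 + 164))² - 1*(-125000) = (60 + 111)² + 125000 = 171² + 125000 = 29241 + 125000 = 154241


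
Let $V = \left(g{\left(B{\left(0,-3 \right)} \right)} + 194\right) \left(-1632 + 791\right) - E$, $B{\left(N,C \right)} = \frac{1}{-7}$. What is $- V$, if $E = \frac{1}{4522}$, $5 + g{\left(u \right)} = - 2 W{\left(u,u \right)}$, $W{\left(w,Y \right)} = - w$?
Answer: $\frac{717680807}{4522} \approx 1.5871 \cdot 10^{5}$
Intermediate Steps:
$B{\left(N,C \right)} = - \frac{1}{7}$
$g{\left(u \right)} = -5 + 2 u$ ($g{\left(u \right)} = -5 - 2 \left(- u\right) = -5 + 2 u$)
$E = \frac{1}{4522} \approx 0.00022114$
$V = - \frac{717680807}{4522}$ ($V = \left(\left(-5 + 2 \left(- \frac{1}{7}\right)\right) + 194\right) \left(-1632 + 791\right) - \frac{1}{4522} = \left(\left(-5 - \frac{2}{7}\right) + 194\right) \left(-841\right) - \frac{1}{4522} = \left(- \frac{37}{7} + 194\right) \left(-841\right) - \frac{1}{4522} = \frac{1321}{7} \left(-841\right) - \frac{1}{4522} = - \frac{1110961}{7} - \frac{1}{4522} = - \frac{717680807}{4522} \approx -1.5871 \cdot 10^{5}$)
$- V = \left(-1\right) \left(- \frac{717680807}{4522}\right) = \frac{717680807}{4522}$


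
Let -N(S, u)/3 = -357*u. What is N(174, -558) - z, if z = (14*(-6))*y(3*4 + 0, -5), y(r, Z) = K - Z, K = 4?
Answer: -596862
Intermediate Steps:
y(r, Z) = 4 - Z
N(S, u) = 1071*u (N(S, u) = -(-1071)*u = 1071*u)
z = -756 (z = (14*(-6))*(4 - 1*(-5)) = -84*(4 + 5) = -84*9 = -756)
N(174, -558) - z = 1071*(-558) - 1*(-756) = -597618 + 756 = -596862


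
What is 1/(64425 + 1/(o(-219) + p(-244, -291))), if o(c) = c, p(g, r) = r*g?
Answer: 70785/4560323626 ≈ 1.5522e-5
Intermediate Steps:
p(g, r) = g*r
1/(64425 + 1/(o(-219) + p(-244, -291))) = 1/(64425 + 1/(-219 - 244*(-291))) = 1/(64425 + 1/(-219 + 71004)) = 1/(64425 + 1/70785) = 1/(4560323626/70785) = 70785/4560323626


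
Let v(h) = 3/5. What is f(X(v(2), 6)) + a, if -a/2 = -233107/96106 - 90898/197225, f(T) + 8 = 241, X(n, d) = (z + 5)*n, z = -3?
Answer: 2262910302788/9477252925 ≈ 238.77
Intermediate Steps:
v(h) = ⅗ (v(h) = 3*(⅕) = ⅗)
X(n, d) = 2*n (X(n, d) = (-3 + 5)*n = 2*n)
f(T) = 233 (f(T) = -8 + 241 = 233)
a = 54710371263/9477252925 (a = -2*(-233107/96106 - 90898/197225) = -2*(-54710371263/18954505850) = 54710371263/9477252925 ≈ 5.7728)
f(X(v(2), 6)) + a = 233 + 54710371263/9477252925 = 2262910302788/9477252925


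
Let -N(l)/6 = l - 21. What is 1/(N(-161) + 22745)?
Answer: 1/23837 ≈ 4.1952e-5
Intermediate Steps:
N(l) = 126 - 6*l (N(l) = -6*(l - 21) = -6*(-21 + l) = 126 - 6*l)
1/(N(-161) + 22745) = 1/((126 - 6*(-161)) + 22745) = 1/((126 + 966) + 22745) = 1/(1092 + 22745) = 1/23837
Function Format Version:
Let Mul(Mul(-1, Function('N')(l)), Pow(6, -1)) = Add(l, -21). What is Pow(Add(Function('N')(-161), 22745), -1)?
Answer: Rational(1, 23837) ≈ 4.1952e-5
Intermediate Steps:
Function('N')(l) = Add(126, Mul(-6, l)) (Function('N')(l) = Mul(-6, Add(l, -21)) = Mul(-6, Add(-21, l)) = Add(126, Mul(-6, l)))
Pow(Add(Function('N')(-161), 22745), -1) = Pow(Add(Add(126, Mul(-6, -161)), 22745), -1) = Pow(Add(Add(126, 966), 22745), -1) = Pow(Add(1092, 22745), -1) = Pow(23837, -1) = Rational(1, 23837)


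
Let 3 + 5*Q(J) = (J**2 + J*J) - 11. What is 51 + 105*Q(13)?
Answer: 6855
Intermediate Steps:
Q(J) = -14/5 + 2*J**2/5 (Q(J) = -3/5 + ((J**2 + J*J) - 11)/5 = -3/5 + ((J**2 + J**2) - 11)/5 = -3/5 + (2*J**2 - 11)/5 = -3/5 + (-11 + 2*J**2)/5 = -3/5 + (-11/5 + 2*J**2/5) = -14/5 + 2*J**2/5)
51 + 105*Q(13) = 51 + 105*(-14/5 + (2/5)*13**2) = 51 + 105*(-14/5 + (2/5)*169) = 51 + 105*(-14/5 + 338/5) = 51 + 105*(324/5) = 51 + 6804 = 6855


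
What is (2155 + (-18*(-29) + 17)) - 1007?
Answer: 1687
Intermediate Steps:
(2155 + (-18*(-29) + 17)) - 1007 = (2155 + (522 + 17)) - 1007 = (2155 + 539) - 1007 = 2694 - 1007 = 1687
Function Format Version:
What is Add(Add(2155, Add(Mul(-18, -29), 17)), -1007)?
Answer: 1687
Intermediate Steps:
Add(Add(2155, Add(Mul(-18, -29), 17)), -1007) = Add(Add(2155, Add(522, 17)), -1007) = Add(Add(2155, 539), -1007) = Add(2694, -1007) = 1687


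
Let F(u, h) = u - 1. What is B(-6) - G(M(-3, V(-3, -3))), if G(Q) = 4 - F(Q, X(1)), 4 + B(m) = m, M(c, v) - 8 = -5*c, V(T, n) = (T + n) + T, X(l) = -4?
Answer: 8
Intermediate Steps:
V(T, n) = n + 2*T
M(c, v) = 8 - 5*c
B(m) = -4 + m
F(u, h) = -1 + u
G(Q) = 5 - Q (G(Q) = 4 - (-1 + Q) = 4 + (1 - Q) = 5 - Q)
B(-6) - G(M(-3, V(-3, -3))) = (-4 - 6) - (5 - (8 - 5*(-3))) = -10 - (5 - (8 + 15)) = -10 - (5 - 1*23) = -10 - (5 - 23) = -10 - 1*(-18) = -10 + 18 = 8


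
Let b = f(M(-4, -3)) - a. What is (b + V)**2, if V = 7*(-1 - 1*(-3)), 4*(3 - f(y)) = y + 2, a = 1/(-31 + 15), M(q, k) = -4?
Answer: 78961/256 ≈ 308.44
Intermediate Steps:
a = -1/16 (a = 1/(-16) = -1/16 ≈ -0.062500)
f(y) = 5/2 - y/4 (f(y) = 3 - (y + 2)/4 = 3 - (2 + y)/4 = 3 + (-1/2 - y/4) = 5/2 - y/4)
V = 14 (V = 7*(-1 + 3) = 7*2 = 14)
b = 57/16 (b = (5/2 - 1/4*(-4)) - 1*(-1/16) = (5/2 + 1) + 1/16 = 7/2 + 1/16 = 57/16 ≈ 3.5625)
(b + V)**2 = (57/16 + 14)**2 = (281/16)**2 = 78961/256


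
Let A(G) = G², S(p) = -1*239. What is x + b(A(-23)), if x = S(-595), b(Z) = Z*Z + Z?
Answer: 280131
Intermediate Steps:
S(p) = -239
b(Z) = Z + Z² (b(Z) = Z² + Z = Z + Z²)
x = -239
x + b(A(-23)) = -239 + (-23)²*(1 + (-23)²) = -239 + 529*(1 + 529) = -239 + 529*530 = -239 + 280370 = 280131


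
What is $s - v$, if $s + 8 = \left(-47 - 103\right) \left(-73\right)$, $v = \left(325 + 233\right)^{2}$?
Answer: $-300422$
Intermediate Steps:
$v = 311364$ ($v = 558^{2} = 311364$)
$s = 10942$ ($s = -8 + \left(-47 - 103\right) \left(-73\right) = -8 - -10950 = -8 + 10950 = 10942$)
$s - v = 10942 - 311364 = -300422$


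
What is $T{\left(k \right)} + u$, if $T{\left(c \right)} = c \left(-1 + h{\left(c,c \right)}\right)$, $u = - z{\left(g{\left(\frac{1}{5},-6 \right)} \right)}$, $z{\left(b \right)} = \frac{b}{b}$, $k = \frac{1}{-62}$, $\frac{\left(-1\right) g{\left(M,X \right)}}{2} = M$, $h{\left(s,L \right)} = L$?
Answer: $- \frac{3781}{3844} \approx -0.98361$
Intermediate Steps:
$g{\left(M,X \right)} = - 2 M$
$k = - \frac{1}{62} \approx -0.016129$
$z{\left(b \right)} = 1$
$u = -1$ ($u = \left(-1\right) 1 = -1$)
$T{\left(c \right)} = c \left(-1 + c\right)$
$T{\left(k \right)} + u = - \frac{-1 - \frac{1}{62}}{62} - 1 = \left(- \frac{1}{62}\right) \left(- \frac{63}{62}\right) - 1 = \frac{63}{3844} - 1 = - \frac{3781}{3844}$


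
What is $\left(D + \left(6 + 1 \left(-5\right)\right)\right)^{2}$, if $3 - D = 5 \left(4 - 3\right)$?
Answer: $1$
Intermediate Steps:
$D = -2$ ($D = 3 - 5 \left(4 - 3\right) = 3 - 5 \cdot 1 = 3 - 5 = -2$)
$\left(D + \left(6 + 1 \left(-5\right)\right)\right)^{2} = \left(-2 + \left(6 + 1 \left(-5\right)\right)\right)^{2} = \left(-2 + \left(6 - 5\right)\right)^{2} = \left(-2 + 1\right)^{2} = \left(-1\right)^{2} = 1$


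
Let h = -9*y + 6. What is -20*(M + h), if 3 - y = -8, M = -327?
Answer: 8400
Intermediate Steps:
y = 11 (y = 3 - 1*(-8) = 3 + 8 = 11)
h = -93 (h = -9*11 + 6 = -99 + 6 = -93)
-20*(M + h) = -20*(-327 - 93) = -20*(-420) = 8400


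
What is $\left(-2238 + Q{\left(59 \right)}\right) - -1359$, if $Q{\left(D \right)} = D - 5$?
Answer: $-825$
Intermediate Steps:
$Q{\left(D \right)} = -5 + D$
$\left(-2238 + Q{\left(59 \right)}\right) - -1359 = \left(-2238 + \left(-5 + 59\right)\right) - -1359 = \left(-2238 + 54\right) + 1359 = -2184 + 1359 = -825$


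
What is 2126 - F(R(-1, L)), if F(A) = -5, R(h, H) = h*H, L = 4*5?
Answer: 2131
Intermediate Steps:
L = 20
R(h, H) = H*h
2126 - F(R(-1, L)) = 2126 - 1*(-5) = 2126 + 5 = 2131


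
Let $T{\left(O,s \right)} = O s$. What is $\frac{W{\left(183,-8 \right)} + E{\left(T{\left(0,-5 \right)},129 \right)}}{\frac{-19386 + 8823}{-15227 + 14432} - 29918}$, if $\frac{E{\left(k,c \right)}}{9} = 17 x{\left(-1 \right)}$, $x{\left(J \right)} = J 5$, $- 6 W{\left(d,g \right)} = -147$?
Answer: $\frac{392465}{15849498} \approx 0.024762$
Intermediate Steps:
$W{\left(d,g \right)} = \frac{49}{2}$ ($W{\left(d,g \right)} = \left(- \frac{1}{6}\right) \left(-147\right) = \frac{49}{2}$)
$x{\left(J \right)} = 5 J$
$E{\left(k,c \right)} = -765$ ($E{\left(k,c \right)} = 9 \cdot 17 \cdot 5 \left(-1\right) = 9 \cdot 17 \left(-5\right) = 9 \left(-85\right) = -765$)
$\frac{W{\left(183,-8 \right)} + E{\left(T{\left(0,-5 \right)},129 \right)}}{\frac{-19386 + 8823}{-15227 + 14432} - 29918} = \frac{\frac{49}{2} - 765}{\frac{-19386 + 8823}{-15227 + 14432} - 29918} = - \frac{1481}{2 \left(- \frac{10563}{-795} - 29918\right)} = - \frac{1481}{2 \left(\left(-10563\right) \left(- \frac{1}{795}\right) - 29918\right)} = - \frac{1481}{2 \left(\frac{3521}{265} - 29918\right)} = - \frac{1481}{2 \left(- \frac{7924749}{265}\right)} = \left(- \frac{1481}{2}\right) \left(- \frac{265}{7924749}\right) = \frac{392465}{15849498}$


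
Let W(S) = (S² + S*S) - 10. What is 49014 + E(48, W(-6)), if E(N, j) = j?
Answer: 49076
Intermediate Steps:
W(S) = -10 + 2*S² (W(S) = (S² + S²) - 10 = 2*S² - 10 = -10 + 2*S²)
49014 + E(48, W(-6)) = 49014 + (-10 + 2*(-6)²) = 49014 + (-10 + 2*36) = 49014 + (-10 + 72) = 49014 + 62 = 49076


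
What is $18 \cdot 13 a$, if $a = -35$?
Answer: $-8190$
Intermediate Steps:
$18 \cdot 13 a = 18 \cdot 13 \left(-35\right) = 234 \left(-35\right) = -8190$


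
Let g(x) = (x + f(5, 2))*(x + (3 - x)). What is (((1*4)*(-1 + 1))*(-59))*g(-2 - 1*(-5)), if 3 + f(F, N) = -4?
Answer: 0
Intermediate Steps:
f(F, N) = -7 (f(F, N) = -3 - 4 = -7)
g(x) = -21 + 3*x (g(x) = (x - 7)*(x + (3 - x)) = (-7 + x)*3 = -21 + 3*x)
(((1*4)*(-1 + 1))*(-59))*g(-2 - 1*(-5)) = (((1*4)*(-1 + 1))*(-59))*(-21 + 3*(-2 - 1*(-5))) = ((4*0)*(-59))*(-21 + 3*(-2 + 5)) = (0*(-59))*(-21 + 3*3) = 0*(-21 + 9) = 0*(-12) = 0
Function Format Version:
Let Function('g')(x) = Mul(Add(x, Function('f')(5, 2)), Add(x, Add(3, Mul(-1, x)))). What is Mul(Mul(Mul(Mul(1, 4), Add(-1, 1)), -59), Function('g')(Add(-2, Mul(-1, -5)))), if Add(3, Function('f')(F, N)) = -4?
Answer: 0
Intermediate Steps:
Function('f')(F, N) = -7 (Function('f')(F, N) = Add(-3, -4) = -7)
Function('g')(x) = Add(-21, Mul(3, x)) (Function('g')(x) = Mul(Add(x, -7), Add(x, Add(3, Mul(-1, x)))) = Mul(Add(-7, x), 3) = Add(-21, Mul(3, x)))
Mul(Mul(Mul(Mul(1, 4), Add(-1, 1)), -59), Function('g')(Add(-2, Mul(-1, -5)))) = Mul(Mul(Mul(Mul(1, 4), Add(-1, 1)), -59), Add(-21, Mul(3, Add(-2, Mul(-1, -5))))) = Mul(Mul(Mul(4, 0), -59), Add(-21, Mul(3, Add(-2, 5)))) = Mul(Mul(0, -59), Add(-21, Mul(3, 3))) = Mul(0, Add(-21, 9)) = Mul(0, -12) = 0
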